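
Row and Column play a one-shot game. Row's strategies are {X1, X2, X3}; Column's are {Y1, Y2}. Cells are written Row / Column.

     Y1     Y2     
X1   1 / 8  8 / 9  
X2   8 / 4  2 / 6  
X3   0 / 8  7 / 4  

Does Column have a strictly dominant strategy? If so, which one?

Check whether one of Column's strategies beats all alternatives regardless of what the opponent does.
Y1 is not dominant: against X1, Y2 gives 9 > 8.
Y2 is not dominant: against X3, Y1 gives 8 > 4.
No single strategy is best against every opponent action.

No strictly dominant strategy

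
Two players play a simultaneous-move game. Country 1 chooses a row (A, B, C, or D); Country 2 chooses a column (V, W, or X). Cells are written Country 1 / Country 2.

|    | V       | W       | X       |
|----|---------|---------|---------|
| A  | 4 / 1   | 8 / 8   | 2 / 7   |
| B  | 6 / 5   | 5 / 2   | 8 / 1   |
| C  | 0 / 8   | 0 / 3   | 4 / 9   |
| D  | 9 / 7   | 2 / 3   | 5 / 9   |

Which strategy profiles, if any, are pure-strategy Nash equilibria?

(A, W)

Find each player's best response to every opponent strategy; NE are the intersections.
Country 1's best responses — vs V: D (payoff 9); vs W: A (payoff 8); vs X: B (payoff 8).
Country 2's best responses — vs A: W (payoff 8); vs B: V (payoff 5); vs C: X (payoff 9); vs D: X (payoff 9).
The only mutual best response is (A, W); neither player gains by switching there.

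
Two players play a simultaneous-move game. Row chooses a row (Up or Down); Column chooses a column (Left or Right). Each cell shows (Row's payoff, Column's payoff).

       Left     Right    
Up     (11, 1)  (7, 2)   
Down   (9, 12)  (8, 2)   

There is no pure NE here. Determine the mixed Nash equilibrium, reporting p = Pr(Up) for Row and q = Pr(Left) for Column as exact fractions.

p = 10/11, q = 1/3

Each player's mixing probability is pinned down by making the *other* player indifferent.
Column indifferent between Left and Right: p·1 + (1−p)·12 = p·2 + (1−p)·2 ⟹ 12 + (-11)p = 2 + 0p ⟹ p = 10/11.
Row indifferent between Up and Down: q·11 + (1−q)·7 = q·9 + (1−q)·8 ⟹ 7 + 4q = 8 + 1q ⟹ q = 1/3.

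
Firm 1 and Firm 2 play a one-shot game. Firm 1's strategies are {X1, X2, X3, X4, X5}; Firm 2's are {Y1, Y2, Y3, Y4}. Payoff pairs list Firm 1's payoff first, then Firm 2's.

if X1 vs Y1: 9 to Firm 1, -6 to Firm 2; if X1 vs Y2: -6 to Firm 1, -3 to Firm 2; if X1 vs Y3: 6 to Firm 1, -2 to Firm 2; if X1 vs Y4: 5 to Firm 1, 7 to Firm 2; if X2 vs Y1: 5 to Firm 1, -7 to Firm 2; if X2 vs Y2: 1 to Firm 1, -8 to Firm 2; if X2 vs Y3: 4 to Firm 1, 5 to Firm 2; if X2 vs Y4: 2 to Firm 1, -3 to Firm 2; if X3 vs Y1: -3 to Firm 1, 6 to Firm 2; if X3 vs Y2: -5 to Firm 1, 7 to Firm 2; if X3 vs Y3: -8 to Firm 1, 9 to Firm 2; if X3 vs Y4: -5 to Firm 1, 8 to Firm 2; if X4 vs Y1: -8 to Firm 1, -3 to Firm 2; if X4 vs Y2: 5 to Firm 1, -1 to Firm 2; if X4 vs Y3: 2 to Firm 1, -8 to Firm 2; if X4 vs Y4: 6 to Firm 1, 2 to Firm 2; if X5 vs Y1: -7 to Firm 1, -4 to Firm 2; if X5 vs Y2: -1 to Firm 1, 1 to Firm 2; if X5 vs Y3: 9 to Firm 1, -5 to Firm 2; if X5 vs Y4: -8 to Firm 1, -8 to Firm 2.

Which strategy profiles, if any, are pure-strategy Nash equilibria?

(X4, Y4)

Find each player's best response to every opponent strategy; NE are the intersections.
Firm 1's best responses — vs Y1: X1 (payoff 9); vs Y2: X4 (payoff 5); vs Y3: X5 (payoff 9); vs Y4: X4 (payoff 6).
Firm 2's best responses — vs X1: Y4 (payoff 7); vs X2: Y3 (payoff 5); vs X3: Y3 (payoff 9); vs X4: Y4 (payoff 2); vs X5: Y2 (payoff 1).
The only mutual best response is (X4, Y4); neither player gains by switching there.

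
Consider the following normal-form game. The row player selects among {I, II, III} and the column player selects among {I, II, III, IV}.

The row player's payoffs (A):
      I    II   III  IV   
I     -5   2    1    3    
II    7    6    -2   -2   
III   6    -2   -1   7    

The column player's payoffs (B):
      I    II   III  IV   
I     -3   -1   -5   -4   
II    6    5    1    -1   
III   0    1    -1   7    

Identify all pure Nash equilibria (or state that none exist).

A profile is a Nash equilibrium when each player is best-responding to the other.
The row player's best responses — vs I: II (payoff 7); vs II: II (payoff 6); vs III: I (payoff 1); vs IV: III (payoff 7).
The column player's best responses — vs I: II (payoff -1); vs II: I (payoff 6); vs III: IV (payoff 7).
Mutual best responses occur at (II, I) and (III, IV); at each, neither player gains by switching.

(II, I) and (III, IV)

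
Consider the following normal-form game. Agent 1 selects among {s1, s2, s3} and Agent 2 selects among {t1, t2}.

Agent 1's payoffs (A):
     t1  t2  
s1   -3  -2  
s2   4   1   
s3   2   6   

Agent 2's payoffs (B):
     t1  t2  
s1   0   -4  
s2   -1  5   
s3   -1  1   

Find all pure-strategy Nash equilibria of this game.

(s3, t2)

Check mutual best responses: a cell is a NE iff neither player can gain by unilaterally deviating.
Agent 1's best responses — vs t1: s2 (payoff 4); vs t2: s3 (payoff 6).
Agent 2's best responses — vs s1: t1 (payoff 0); vs s2: t2 (payoff 5); vs s3: t2 (payoff 1).
The only mutual best response is (s3, t2); neither player gains by switching there.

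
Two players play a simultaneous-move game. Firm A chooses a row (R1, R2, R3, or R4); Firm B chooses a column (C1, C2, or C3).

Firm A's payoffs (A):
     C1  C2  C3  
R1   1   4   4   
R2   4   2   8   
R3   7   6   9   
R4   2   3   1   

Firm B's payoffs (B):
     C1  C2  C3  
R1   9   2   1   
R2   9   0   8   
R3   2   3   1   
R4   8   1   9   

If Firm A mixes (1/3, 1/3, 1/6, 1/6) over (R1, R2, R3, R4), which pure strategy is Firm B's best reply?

C1

Compute Firm B's expected payoff from each pure strategy against the given mix.
C1: (1/3)·9 + (1/3)·9 + (1/6)·2 + (1/6)·8 = 23/3
C2: (1/3)·2 + (1/3)·0 + (1/6)·3 + (1/6)·1 = 4/3
C3: (1/3)·1 + (1/3)·8 + (1/6)·1 + (1/6)·9 = 14/3
Highest expected payoff is 23/3, from C1.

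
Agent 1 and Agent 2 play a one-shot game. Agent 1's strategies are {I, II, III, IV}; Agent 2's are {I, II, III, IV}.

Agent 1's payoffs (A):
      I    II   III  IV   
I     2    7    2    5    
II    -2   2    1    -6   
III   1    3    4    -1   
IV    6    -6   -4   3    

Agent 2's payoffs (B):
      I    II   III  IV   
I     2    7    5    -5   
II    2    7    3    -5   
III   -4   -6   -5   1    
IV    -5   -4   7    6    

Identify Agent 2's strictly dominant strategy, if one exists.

A strategy is strictly dominant if it gives Agent 2 a strictly higher payoff than every other strategy, against every choice by the opponent.
I is not dominant: against I, II gives 7 > 2.
II is not dominant: against III, I gives -4 > -6.
III is not dominant: against I, II gives 7 > 5.
IV is not dominant: against I, I gives 2 > -5.
No single strategy is best against every opponent action.

No strictly dominant strategy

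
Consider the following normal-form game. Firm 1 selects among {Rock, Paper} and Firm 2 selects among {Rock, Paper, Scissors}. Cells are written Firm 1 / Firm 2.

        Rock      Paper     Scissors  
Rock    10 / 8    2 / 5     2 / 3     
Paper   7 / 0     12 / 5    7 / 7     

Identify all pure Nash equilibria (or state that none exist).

Find each player's best response to every opponent strategy; NE are the intersections.
Firm 1's best responses — vs Rock: Rock (payoff 10); vs Paper: Paper (payoff 12); vs Scissors: Paper (payoff 7).
Firm 2's best responses — vs Rock: Rock (payoff 8); vs Paper: Scissors (payoff 7).
Mutual best responses occur at (Rock, Rock) and (Paper, Scissors); at each, neither player gains by switching.

(Rock, Rock) and (Paper, Scissors)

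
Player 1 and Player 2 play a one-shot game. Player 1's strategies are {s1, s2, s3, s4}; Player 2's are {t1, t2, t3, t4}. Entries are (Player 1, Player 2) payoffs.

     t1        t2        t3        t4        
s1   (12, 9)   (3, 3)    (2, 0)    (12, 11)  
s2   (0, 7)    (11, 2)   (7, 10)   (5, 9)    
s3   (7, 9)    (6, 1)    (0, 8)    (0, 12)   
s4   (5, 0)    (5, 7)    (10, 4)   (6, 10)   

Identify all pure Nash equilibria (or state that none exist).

Check mutual best responses: a cell is a NE iff neither player can gain by unilaterally deviating.
Player 1's best responses — vs t1: s1 (payoff 12); vs t2: s2 (payoff 11); vs t3: s4 (payoff 10); vs t4: s1 (payoff 12).
Player 2's best responses — vs s1: t4 (payoff 11); vs s2: t3 (payoff 10); vs s3: t4 (payoff 12); vs s4: t4 (payoff 10).
The only mutual best response is (s1, t4); neither player gains by switching there.

(s1, t4)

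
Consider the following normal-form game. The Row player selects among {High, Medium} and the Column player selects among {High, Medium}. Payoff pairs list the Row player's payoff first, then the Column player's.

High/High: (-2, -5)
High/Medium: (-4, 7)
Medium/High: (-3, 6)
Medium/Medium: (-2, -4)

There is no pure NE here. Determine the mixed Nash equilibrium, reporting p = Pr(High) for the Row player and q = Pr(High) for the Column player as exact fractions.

p = 5/11, q = 2/3

Each player's mixing probability is pinned down by making the *other* player indifferent.
The Column player indifferent between High and Medium: p·(-5) + (1−p)·6 = p·7 + (1−p)·(-4) ⟹ 6 + (-11)p = (-4) + 11p ⟹ p = 5/11.
The Row player indifferent between High and Medium: q·(-2) + (1−q)·(-4) = q·(-3) + (1−q)·(-2) ⟹ (-4) + 2q = (-2) + (-1)q ⟹ q = 2/3.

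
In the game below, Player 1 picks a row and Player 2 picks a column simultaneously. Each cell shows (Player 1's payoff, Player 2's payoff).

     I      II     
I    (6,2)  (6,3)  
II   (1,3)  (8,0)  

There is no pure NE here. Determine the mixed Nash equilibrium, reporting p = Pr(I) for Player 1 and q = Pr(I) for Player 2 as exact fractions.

Each player's mixing probability is pinned down by making the *other* player indifferent.
Player 2 indifferent between I and II: p·2 + (1−p)·3 = p·3 + (1−p)·0 ⟹ 3 + (-1)p = 0 + 3p ⟹ p = 3/4.
Player 1 indifferent between I and II: q·6 + (1−q)·6 = q·1 + (1−q)·8 ⟹ 6 + 0q = 8 + (-7)q ⟹ q = 2/7.

p = 3/4, q = 2/7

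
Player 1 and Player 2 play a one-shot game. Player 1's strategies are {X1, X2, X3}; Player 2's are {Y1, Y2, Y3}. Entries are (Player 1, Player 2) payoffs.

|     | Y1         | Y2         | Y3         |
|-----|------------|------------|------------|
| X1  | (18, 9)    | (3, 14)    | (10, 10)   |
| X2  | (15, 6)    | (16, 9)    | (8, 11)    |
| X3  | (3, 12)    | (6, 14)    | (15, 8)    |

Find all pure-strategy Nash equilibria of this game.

No pure-strategy Nash equilibrium

Find each player's best response to every opponent strategy; NE are the intersections.
Player 1's best responses — vs Y1: X1 (payoff 18); vs Y2: X2 (payoff 16); vs Y3: X3 (payoff 15).
Player 2's best responses — vs X1: Y2 (payoff 14); vs X2: Y3 (payoff 11); vs X3: Y2 (payoff 14).
No cell has both players best-responding. For instance, Player 1's best reply to Y2 is X2, but against X2 Player 2 prefers Y3 over Y2.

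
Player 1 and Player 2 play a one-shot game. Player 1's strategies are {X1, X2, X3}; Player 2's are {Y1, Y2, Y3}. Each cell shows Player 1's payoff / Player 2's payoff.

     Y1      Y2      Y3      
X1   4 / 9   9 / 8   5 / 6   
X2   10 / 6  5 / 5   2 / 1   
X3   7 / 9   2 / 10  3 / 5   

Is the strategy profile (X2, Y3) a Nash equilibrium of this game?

Holding Player 2 at Y3: Player 1 gets 2 from X2 but could get 5 by switching to X1. Player 1 has a profitable deviation.

No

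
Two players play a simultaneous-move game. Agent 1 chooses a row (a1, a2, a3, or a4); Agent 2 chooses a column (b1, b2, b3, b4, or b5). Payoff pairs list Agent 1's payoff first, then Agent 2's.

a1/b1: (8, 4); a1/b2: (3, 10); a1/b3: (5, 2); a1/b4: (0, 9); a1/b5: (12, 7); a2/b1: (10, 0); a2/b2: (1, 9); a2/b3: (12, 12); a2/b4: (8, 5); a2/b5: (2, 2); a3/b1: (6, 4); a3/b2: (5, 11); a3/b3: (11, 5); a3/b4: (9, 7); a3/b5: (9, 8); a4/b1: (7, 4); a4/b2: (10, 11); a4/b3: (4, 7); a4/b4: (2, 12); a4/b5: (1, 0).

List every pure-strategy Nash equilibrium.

Find each player's best response to every opponent strategy; NE are the intersections.
Agent 1's best responses — vs b1: a2 (payoff 10); vs b2: a4 (payoff 10); vs b3: a2 (payoff 12); vs b4: a3 (payoff 9); vs b5: a1 (payoff 12).
Agent 2's best responses — vs a1: b2 (payoff 10); vs a2: b3 (payoff 12); vs a3: b2 (payoff 11); vs a4: b4 (payoff 12).
The only mutual best response is (a2, b3); neither player gains by switching there.

(a2, b3)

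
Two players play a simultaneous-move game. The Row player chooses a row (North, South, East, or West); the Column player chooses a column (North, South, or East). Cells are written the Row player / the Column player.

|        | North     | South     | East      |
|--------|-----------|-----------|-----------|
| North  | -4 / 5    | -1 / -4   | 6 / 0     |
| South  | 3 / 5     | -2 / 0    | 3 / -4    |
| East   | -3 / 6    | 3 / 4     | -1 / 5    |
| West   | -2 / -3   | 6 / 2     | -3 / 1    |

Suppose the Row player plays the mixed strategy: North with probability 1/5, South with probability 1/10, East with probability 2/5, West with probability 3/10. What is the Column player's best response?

North

Compute the Column player's expected payoff from each pure strategy against the given mix.
North: (1/5)·5 + (1/10)·5 + (2/5)·6 + (3/10)·(-3) = 3
South: (1/5)·(-4) + (1/10)·0 + (2/5)·4 + (3/10)·2 = 7/5
East: (1/5)·0 + (1/10)·(-4) + (2/5)·5 + (3/10)·1 = 19/10
Highest expected payoff is 3, from North.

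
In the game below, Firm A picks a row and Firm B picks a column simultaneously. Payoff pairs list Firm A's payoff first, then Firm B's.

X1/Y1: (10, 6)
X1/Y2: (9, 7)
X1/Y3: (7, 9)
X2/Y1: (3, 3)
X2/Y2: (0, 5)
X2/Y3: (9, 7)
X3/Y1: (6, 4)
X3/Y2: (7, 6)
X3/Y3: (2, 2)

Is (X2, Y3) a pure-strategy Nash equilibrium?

Yes

Holding Firm B at Y3: Firm A gets 9 from X2, versus 7 from X1, 2 from X3. No profitable deviation for Firm A.
Holding Firm A at X2: Firm B gets 7 from Y3, versus 3 from Y1, 5 from Y2. No profitable deviation for Firm B either.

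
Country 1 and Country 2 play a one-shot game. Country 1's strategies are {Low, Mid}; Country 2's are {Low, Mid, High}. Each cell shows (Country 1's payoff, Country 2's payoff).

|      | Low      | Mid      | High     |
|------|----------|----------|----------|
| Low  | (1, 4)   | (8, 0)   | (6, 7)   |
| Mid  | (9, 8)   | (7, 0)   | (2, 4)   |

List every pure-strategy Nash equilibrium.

Check mutual best responses: a cell is a NE iff neither player can gain by unilaterally deviating.
Country 1's best responses — vs Low: Mid (payoff 9); vs Mid: Low (payoff 8); vs High: Low (payoff 6).
Country 2's best responses — vs Low: High (payoff 7); vs Mid: Low (payoff 8).
Mutual best responses occur at (Low, High) and (Mid, Low); at each, neither player gains by switching.

(Low, High) and (Mid, Low)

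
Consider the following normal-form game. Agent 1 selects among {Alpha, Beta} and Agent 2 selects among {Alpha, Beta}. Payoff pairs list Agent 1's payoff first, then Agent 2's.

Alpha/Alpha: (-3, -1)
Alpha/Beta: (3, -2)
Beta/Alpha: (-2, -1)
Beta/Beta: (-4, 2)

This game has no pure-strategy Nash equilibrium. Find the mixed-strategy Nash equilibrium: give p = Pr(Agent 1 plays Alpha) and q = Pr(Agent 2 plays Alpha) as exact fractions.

p = 3/4, q = 7/8

In a mixed NE each player is indifferent between their pure strategies, so the opponent's mix sets the indifference.
Agent 2 indifferent between Alpha and Beta: p·(-1) + (1−p)·(-1) = p·(-2) + (1−p)·2 ⟹ (-1) + 0p = 2 + (-4)p ⟹ p = 3/4.
Agent 1 indifferent between Alpha and Beta: q·(-3) + (1−q)·3 = q·(-2) + (1−q)·(-4) ⟹ 3 + (-6)q = (-4) + 2q ⟹ q = 7/8.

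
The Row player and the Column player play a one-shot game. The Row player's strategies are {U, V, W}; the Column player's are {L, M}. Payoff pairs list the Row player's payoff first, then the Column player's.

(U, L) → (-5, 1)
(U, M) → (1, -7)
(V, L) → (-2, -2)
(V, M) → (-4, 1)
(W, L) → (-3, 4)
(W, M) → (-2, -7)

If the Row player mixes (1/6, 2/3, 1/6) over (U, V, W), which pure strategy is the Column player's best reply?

Compute the Column player's expected payoff from each pure strategy against the given mix.
L: (1/6)·1 + (2/3)·(-2) + (1/6)·4 = -1/2
M: (1/6)·(-7) + (2/3)·1 + (1/6)·(-7) = -5/3
Highest expected payoff is -1/2, from L.

L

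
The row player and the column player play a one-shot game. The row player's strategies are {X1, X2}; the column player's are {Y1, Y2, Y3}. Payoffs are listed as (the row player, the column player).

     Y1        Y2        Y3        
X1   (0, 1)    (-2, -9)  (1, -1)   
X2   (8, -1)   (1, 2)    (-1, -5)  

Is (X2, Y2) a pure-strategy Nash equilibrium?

Holding the column player at Y2: the row player gets 1 from X2, versus -2 from X1. No profitable deviation for the row player.
Holding the row player at X2: the column player gets 2 from Y2, versus -1 from Y1, -5 from Y3. No profitable deviation for the column player either.

Yes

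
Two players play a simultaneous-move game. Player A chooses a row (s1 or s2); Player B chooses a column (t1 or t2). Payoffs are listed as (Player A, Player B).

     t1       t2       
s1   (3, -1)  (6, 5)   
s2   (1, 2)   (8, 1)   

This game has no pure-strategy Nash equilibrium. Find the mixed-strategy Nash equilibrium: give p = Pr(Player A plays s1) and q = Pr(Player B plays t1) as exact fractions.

Each player's mixing probability is pinned down by making the *other* player indifferent.
Player B indifferent between t1 and t2: p·(-1) + (1−p)·2 = p·5 + (1−p)·1 ⟹ 2 + (-3)p = 1 + 4p ⟹ p = 1/7.
Player A indifferent between s1 and s2: q·3 + (1−q)·6 = q·1 + (1−q)·8 ⟹ 6 + (-3)q = 8 + (-7)q ⟹ q = 1/2.

p = 1/7, q = 1/2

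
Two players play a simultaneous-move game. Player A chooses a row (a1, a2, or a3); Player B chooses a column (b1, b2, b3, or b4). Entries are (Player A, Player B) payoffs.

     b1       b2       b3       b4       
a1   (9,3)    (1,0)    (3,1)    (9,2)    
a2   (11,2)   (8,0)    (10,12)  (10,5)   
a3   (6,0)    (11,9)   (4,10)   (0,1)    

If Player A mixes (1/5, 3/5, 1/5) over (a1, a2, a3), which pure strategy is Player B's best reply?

Compute Player B's expected payoff from each pure strategy against the given mix.
b1: (1/5)·3 + (3/5)·2 + (1/5)·0 = 9/5
b2: (1/5)·0 + (3/5)·0 + (1/5)·9 = 9/5
b3: (1/5)·1 + (3/5)·12 + (1/5)·10 = 47/5
b4: (1/5)·2 + (3/5)·5 + (1/5)·1 = 18/5
Highest expected payoff is 47/5, from b3.

b3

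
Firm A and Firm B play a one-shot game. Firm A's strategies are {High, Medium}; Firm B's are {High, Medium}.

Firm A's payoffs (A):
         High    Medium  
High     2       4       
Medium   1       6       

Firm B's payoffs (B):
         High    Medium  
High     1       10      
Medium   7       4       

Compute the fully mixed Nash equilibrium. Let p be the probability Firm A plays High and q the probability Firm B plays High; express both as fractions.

p = 1/4, q = 2/3

In a mixed NE each player is indifferent between their pure strategies, so the opponent's mix sets the indifference.
Firm B indifferent between High and Medium: p·1 + (1−p)·7 = p·10 + (1−p)·4 ⟹ 7 + (-6)p = 4 + 6p ⟹ p = 1/4.
Firm A indifferent between High and Medium: q·2 + (1−q)·4 = q·1 + (1−q)·6 ⟹ 4 + (-2)q = 6 + (-5)q ⟹ q = 2/3.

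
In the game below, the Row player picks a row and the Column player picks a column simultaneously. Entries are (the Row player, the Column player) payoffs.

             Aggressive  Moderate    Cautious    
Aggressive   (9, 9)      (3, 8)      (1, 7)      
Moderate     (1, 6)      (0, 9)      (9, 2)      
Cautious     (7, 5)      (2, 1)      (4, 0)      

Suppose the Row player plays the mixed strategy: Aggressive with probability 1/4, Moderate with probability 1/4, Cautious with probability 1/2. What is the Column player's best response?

The Column player's best reply maximizes expected payoff against the mix.
Aggressive: (1/4)·9 + (1/4)·6 + (1/2)·5 = 25/4
Moderate: (1/4)·8 + (1/4)·9 + (1/2)·1 = 19/4
Cautious: (1/4)·7 + (1/4)·2 + (1/2)·0 = 9/4
Highest expected payoff is 25/4, from Aggressive.

Aggressive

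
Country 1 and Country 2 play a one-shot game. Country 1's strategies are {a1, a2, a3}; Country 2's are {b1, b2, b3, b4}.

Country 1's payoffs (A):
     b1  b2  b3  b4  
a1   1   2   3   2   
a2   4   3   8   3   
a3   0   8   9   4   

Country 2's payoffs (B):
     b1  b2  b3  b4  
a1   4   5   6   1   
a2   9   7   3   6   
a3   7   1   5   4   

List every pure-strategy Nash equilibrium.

(a2, b1)

Find each player's best response to every opponent strategy; NE are the intersections.
Country 1's best responses — vs b1: a2 (payoff 4); vs b2: a3 (payoff 8); vs b3: a3 (payoff 9); vs b4: a3 (payoff 4).
Country 2's best responses — vs a1: b3 (payoff 6); vs a2: b1 (payoff 9); vs a3: b1 (payoff 7).
The only mutual best response is (a2, b1); neither player gains by switching there.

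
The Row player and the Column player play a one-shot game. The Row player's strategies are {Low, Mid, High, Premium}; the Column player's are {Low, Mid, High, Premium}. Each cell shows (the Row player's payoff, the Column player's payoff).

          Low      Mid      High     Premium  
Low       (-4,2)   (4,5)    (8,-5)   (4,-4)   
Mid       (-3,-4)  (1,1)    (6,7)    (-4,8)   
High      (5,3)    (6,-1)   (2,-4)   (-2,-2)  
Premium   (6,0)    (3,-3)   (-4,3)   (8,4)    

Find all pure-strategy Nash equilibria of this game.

A profile is a Nash equilibrium when each player is best-responding to the other.
The Row player's best responses — vs Low: Premium (payoff 6); vs Mid: High (payoff 6); vs High: Low (payoff 8); vs Premium: Premium (payoff 8).
The Column player's best responses — vs Low: Mid (payoff 5); vs Mid: Premium (payoff 8); vs High: Low (payoff 3); vs Premium: Premium (payoff 4).
The only mutual best response is (Premium, Premium); neither player gains by switching there.

(Premium, Premium)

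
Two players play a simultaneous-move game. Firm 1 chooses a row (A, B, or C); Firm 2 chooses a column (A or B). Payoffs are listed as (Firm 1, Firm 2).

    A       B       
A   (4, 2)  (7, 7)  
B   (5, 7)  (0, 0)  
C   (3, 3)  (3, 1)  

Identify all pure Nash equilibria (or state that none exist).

A profile is a Nash equilibrium when each player is best-responding to the other.
Firm 1's best responses — vs A: B (payoff 5); vs B: A (payoff 7).
Firm 2's best responses — vs A: B (payoff 7); vs B: A (payoff 7); vs C: A (payoff 3).
Mutual best responses occur at (A, B) and (B, A); at each, neither player gains by switching.

(A, B) and (B, A)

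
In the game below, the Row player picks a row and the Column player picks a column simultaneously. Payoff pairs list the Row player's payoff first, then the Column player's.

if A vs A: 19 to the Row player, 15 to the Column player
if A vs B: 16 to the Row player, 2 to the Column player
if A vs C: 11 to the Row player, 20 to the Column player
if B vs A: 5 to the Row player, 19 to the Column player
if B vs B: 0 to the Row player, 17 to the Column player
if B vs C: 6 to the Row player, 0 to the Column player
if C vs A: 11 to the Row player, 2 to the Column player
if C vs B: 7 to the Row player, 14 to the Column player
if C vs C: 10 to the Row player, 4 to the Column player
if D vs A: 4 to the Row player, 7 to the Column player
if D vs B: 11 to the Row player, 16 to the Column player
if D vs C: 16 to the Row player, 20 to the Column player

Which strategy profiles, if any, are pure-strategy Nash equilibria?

A profile is a Nash equilibrium when each player is best-responding to the other.
The Row player's best responses — vs A: A (payoff 19); vs B: A (payoff 16); vs C: D (payoff 16).
The Column player's best responses — vs A: C (payoff 20); vs B: A (payoff 19); vs C: B (payoff 14); vs D: C (payoff 20).
The only mutual best response is (D, C); neither player gains by switching there.

(D, C)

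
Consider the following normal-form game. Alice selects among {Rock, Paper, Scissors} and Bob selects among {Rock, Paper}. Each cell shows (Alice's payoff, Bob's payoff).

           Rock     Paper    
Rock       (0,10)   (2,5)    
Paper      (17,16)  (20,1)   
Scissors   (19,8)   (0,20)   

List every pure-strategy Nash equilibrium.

Find each player's best response to every opponent strategy; NE are the intersections.
Alice's best responses — vs Rock: Scissors (payoff 19); vs Paper: Paper (payoff 20).
Bob's best responses — vs Rock: Rock (payoff 10); vs Paper: Rock (payoff 16); vs Scissors: Paper (payoff 20).
No cell has both players best-responding. For instance, Alice's best reply to Paper is Paper, but against Paper Bob prefers Rock over Paper.

No pure-strategy Nash equilibrium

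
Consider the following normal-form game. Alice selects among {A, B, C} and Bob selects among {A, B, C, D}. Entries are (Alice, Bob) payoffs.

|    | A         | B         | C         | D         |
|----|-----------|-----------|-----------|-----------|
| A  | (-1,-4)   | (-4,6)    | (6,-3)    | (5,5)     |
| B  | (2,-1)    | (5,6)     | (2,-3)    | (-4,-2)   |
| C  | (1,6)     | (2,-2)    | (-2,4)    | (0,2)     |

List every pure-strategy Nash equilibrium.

A profile is a Nash equilibrium when each player is best-responding to the other.
Alice's best responses — vs A: B (payoff 2); vs B: B (payoff 5); vs C: A (payoff 6); vs D: A (payoff 5).
Bob's best responses — vs A: B (payoff 6); vs B: B (payoff 6); vs C: A (payoff 6).
The only mutual best response is (B, B); neither player gains by switching there.

(B, B)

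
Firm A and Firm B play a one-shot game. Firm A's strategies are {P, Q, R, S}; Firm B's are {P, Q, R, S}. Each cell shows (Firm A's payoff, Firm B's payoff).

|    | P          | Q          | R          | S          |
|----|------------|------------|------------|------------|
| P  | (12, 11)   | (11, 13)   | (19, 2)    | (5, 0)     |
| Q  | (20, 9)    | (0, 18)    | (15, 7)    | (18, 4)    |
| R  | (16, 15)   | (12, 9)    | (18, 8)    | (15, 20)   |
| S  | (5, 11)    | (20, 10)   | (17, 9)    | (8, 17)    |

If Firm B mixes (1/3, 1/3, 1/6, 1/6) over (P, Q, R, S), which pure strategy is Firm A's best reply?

Compute Firm A's expected payoff from each pure strategy against the given mix.
P: (1/3)·12 + (1/3)·11 + (1/6)·19 + (1/6)·5 = 35/3
Q: (1/3)·20 + (1/3)·0 + (1/6)·15 + (1/6)·18 = 73/6
R: (1/3)·16 + (1/3)·12 + (1/6)·18 + (1/6)·15 = 89/6
S: (1/3)·5 + (1/3)·20 + (1/6)·17 + (1/6)·8 = 25/2
Highest expected payoff is 89/6, from R.

R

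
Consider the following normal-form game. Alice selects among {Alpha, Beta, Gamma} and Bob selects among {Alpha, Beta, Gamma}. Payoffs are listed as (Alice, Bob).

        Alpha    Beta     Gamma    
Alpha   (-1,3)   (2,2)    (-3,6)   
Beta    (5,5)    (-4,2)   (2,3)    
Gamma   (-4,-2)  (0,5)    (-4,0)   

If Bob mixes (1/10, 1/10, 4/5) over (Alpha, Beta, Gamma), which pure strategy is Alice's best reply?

Beta

Alice's best reply maximizes expected payoff against the mix.
Alpha: (1/10)·(-1) + (1/10)·2 + (4/5)·(-3) = -23/10
Beta: (1/10)·5 + (1/10)·(-4) + (4/5)·2 = 17/10
Gamma: (1/10)·(-4) + (1/10)·0 + (4/5)·(-4) = -18/5
Highest expected payoff is 17/10, from Beta.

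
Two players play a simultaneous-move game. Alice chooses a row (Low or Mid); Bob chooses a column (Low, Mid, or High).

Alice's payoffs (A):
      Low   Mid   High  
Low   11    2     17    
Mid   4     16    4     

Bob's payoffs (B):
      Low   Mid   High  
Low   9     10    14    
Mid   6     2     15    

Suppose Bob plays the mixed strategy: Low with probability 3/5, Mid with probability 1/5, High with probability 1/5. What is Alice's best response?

Low

Alice's best reply maximizes expected payoff against the mix.
Low: (3/5)·11 + (1/5)·2 + (1/5)·17 = 52/5
Mid: (3/5)·4 + (1/5)·16 + (1/5)·4 = 32/5
Highest expected payoff is 52/5, from Low.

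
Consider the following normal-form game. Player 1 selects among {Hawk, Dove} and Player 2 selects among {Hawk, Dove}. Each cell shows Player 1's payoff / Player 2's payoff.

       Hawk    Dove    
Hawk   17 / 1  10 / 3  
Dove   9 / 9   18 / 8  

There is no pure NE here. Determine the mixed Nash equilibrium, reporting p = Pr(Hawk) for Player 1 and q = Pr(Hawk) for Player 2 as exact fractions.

Each player's mixing probability is pinned down by making the *other* player indifferent.
Player 2 indifferent between Hawk and Dove: p·1 + (1−p)·9 = p·3 + (1−p)·8 ⟹ 9 + (-8)p = 8 + (-5)p ⟹ p = 1/3.
Player 1 indifferent between Hawk and Dove: q·17 + (1−q)·10 = q·9 + (1−q)·18 ⟹ 10 + 7q = 18 + (-9)q ⟹ q = 1/2.

p = 1/3, q = 1/2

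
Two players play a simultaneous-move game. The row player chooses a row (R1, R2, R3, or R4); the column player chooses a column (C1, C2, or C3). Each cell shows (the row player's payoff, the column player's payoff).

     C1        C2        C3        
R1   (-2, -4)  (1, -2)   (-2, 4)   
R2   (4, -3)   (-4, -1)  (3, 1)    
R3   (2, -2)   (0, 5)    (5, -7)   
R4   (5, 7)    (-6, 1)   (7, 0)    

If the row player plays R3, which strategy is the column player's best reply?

With the row player fixed at R3, the column player's payoffs are: C1 → -2, C2 → 5, C3 → -7.
The maximum is 5, achieved by C2.

C2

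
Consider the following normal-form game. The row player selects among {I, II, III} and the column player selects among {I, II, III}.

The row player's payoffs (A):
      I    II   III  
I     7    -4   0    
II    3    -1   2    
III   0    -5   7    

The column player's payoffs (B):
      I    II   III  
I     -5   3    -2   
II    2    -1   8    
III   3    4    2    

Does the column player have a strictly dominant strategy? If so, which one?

No strictly dominant strategy

Check whether one of the column player's strategies beats all alternatives regardless of what the opponent does.
I is not dominant: against I, II gives 3 > -5.
II is not dominant: against II, I gives 2 > -1.
III is not dominant: against I, II gives 3 > -2.
No single strategy is best against every opponent action.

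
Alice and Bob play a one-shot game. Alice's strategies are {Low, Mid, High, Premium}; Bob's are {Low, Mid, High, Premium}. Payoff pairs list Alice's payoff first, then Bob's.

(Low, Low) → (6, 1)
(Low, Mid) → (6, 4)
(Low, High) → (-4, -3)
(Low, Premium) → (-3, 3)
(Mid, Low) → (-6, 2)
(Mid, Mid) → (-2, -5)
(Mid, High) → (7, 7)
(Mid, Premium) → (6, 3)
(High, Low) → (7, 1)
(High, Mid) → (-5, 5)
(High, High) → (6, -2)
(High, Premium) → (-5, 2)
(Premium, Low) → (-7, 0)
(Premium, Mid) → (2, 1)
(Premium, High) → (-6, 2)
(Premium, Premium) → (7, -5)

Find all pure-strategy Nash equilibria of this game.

(Low, Mid) and (Mid, High)

A profile is a Nash equilibrium when each player is best-responding to the other.
Alice's best responses — vs Low: High (payoff 7); vs Mid: Low (payoff 6); vs High: Mid (payoff 7); vs Premium: Premium (payoff 7).
Bob's best responses — vs Low: Mid (payoff 4); vs Mid: High (payoff 7); vs High: Mid (payoff 5); vs Premium: High (payoff 2).
Mutual best responses occur at (Low, Mid) and (Mid, High); at each, neither player gains by switching.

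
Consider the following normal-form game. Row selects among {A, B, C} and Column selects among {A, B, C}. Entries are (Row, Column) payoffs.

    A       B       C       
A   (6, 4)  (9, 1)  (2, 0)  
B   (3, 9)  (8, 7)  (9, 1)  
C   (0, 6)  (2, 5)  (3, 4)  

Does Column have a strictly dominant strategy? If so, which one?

A strategy is strictly dominant if it gives Column a strictly higher payoff than every other strategy, against every choice by the opponent.
A strictly dominates: vs A: 4 > each of {1, 0}; vs B: 9 > each of {7, 1}; vs C: 6 > each of {5, 4}.

A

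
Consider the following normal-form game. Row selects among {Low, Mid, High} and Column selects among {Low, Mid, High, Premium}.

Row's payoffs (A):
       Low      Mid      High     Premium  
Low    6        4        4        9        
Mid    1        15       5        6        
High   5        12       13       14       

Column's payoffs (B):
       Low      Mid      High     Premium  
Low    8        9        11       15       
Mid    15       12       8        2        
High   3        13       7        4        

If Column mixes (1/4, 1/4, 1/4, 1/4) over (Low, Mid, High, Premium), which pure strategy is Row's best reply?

High

Row's best reply maximizes expected payoff against the mix.
Low: (1/4)·6 + (1/4)·4 + (1/4)·4 + (1/4)·9 = 23/4
Mid: (1/4)·1 + (1/4)·15 + (1/4)·5 + (1/4)·6 = 27/4
High: (1/4)·5 + (1/4)·12 + (1/4)·13 + (1/4)·14 = 11
Highest expected payoff is 11, from High.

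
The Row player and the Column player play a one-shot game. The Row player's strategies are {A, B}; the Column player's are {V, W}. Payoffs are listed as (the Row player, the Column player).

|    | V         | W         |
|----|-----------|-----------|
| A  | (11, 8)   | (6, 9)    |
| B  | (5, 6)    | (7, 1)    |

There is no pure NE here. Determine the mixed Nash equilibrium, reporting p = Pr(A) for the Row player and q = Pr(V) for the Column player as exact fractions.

Each player's mixing probability is pinned down by making the *other* player indifferent.
The Column player indifferent between V and W: p·8 + (1−p)·6 = p·9 + (1−p)·1 ⟹ 6 + 2p = 1 + 8p ⟹ p = 5/6.
The Row player indifferent between A and B: q·11 + (1−q)·6 = q·5 + (1−q)·7 ⟹ 6 + 5q = 7 + (-2)q ⟹ q = 1/7.

p = 5/6, q = 1/7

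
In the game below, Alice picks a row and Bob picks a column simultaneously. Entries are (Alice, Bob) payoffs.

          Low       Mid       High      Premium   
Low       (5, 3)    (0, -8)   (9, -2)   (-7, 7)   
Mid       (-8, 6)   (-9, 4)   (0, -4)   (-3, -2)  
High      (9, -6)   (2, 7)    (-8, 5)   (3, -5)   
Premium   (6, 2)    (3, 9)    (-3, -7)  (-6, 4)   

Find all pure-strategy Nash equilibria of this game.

(Premium, Mid)

Check mutual best responses: a cell is a NE iff neither player can gain by unilaterally deviating.
Alice's best responses — vs Low: High (payoff 9); vs Mid: Premium (payoff 3); vs High: Low (payoff 9); vs Premium: High (payoff 3).
Bob's best responses — vs Low: Premium (payoff 7); vs Mid: Low (payoff 6); vs High: Mid (payoff 7); vs Premium: Mid (payoff 9).
The only mutual best response is (Premium, Mid); neither player gains by switching there.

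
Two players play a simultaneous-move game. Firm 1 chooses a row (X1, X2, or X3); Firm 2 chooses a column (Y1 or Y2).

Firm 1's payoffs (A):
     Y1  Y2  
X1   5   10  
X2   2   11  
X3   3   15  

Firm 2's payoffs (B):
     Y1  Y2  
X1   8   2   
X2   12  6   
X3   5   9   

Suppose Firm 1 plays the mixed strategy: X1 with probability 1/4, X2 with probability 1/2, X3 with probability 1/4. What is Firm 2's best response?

Y1

Compute Firm 2's expected payoff from each pure strategy against the given mix.
Y1: (1/4)·8 + (1/2)·12 + (1/4)·5 = 37/4
Y2: (1/4)·2 + (1/2)·6 + (1/4)·9 = 23/4
Highest expected payoff is 37/4, from Y1.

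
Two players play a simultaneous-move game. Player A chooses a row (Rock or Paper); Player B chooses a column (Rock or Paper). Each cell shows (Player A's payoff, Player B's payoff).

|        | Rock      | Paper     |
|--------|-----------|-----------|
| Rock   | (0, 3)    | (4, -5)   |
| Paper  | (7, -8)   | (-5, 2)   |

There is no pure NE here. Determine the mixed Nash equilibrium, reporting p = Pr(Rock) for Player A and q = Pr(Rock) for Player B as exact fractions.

In a mixed NE each player is indifferent between their pure strategies, so the opponent's mix sets the indifference.
Player B indifferent between Rock and Paper: p·3 + (1−p)·(-8) = p·(-5) + (1−p)·2 ⟹ (-8) + 11p = 2 + (-7)p ⟹ p = 5/9.
Player A indifferent between Rock and Paper: q·0 + (1−q)·4 = q·7 + (1−q)·(-5) ⟹ 4 + (-4)q = (-5) + 12q ⟹ q = 9/16.

p = 5/9, q = 9/16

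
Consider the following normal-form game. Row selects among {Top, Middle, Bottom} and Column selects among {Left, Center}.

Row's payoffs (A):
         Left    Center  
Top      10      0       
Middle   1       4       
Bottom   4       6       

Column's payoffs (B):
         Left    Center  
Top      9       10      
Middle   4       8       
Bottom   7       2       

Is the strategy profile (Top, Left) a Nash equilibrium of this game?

No

Holding Column at Left: Row gets 10 from Top, versus 1 from Middle, 4 from Bottom. No profitable deviation for Row.
Holding Row at Top: Column gets 9 from Left but could get 10 by switching to Center. Column has a profitable deviation.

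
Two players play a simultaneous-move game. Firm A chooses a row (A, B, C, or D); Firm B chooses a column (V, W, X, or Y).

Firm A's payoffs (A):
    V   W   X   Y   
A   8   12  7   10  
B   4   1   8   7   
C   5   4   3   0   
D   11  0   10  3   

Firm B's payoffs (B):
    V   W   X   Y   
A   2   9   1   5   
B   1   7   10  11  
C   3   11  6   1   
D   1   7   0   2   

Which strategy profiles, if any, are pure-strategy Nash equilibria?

(A, W)

Check mutual best responses: a cell is a NE iff neither player can gain by unilaterally deviating.
Firm A's best responses — vs V: D (payoff 11); vs W: A (payoff 12); vs X: D (payoff 10); vs Y: A (payoff 10).
Firm B's best responses — vs A: W (payoff 9); vs B: Y (payoff 11); vs C: W (payoff 11); vs D: W (payoff 7).
The only mutual best response is (A, W); neither player gains by switching there.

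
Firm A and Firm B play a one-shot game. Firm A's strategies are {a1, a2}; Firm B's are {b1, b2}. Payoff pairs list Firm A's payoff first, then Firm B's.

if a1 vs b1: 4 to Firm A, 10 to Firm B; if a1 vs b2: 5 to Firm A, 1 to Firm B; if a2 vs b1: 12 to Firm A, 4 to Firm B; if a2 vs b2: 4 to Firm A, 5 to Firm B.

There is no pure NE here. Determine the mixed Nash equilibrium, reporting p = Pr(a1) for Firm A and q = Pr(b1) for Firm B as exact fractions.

p = 1/10, q = 1/9

Each player's mixing probability is pinned down by making the *other* player indifferent.
Firm B indifferent between b1 and b2: p·10 + (1−p)·4 = p·1 + (1−p)·5 ⟹ 4 + 6p = 5 + (-4)p ⟹ p = 1/10.
Firm A indifferent between a1 and a2: q·4 + (1−q)·5 = q·12 + (1−q)·4 ⟹ 5 + (-1)q = 4 + 8q ⟹ q = 1/9.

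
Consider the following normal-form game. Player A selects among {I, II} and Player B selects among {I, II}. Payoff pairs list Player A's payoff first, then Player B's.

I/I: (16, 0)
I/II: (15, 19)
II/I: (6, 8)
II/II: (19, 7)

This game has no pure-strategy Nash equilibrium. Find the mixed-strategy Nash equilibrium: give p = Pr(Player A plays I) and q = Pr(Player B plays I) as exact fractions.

Each player's mixing probability is pinned down by making the *other* player indifferent.
Player B indifferent between I and II: p·0 + (1−p)·8 = p·19 + (1−p)·7 ⟹ 8 + (-8)p = 7 + 12p ⟹ p = 1/20.
Player A indifferent between I and II: q·16 + (1−q)·15 = q·6 + (1−q)·19 ⟹ 15 + 1q = 19 + (-13)q ⟹ q = 2/7.

p = 1/20, q = 2/7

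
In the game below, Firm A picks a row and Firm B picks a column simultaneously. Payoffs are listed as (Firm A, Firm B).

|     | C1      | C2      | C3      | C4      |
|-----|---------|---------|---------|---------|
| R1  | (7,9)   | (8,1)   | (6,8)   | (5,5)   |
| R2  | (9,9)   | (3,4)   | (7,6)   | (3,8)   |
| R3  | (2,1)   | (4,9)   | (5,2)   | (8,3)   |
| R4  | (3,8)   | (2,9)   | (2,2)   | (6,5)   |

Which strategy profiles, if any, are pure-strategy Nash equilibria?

Find each player's best response to every opponent strategy; NE are the intersections.
Firm A's best responses — vs C1: R2 (payoff 9); vs C2: R1 (payoff 8); vs C3: R2 (payoff 7); vs C4: R3 (payoff 8).
Firm B's best responses — vs R1: C1 (payoff 9); vs R2: C1 (payoff 9); vs R3: C2 (payoff 9); vs R4: C2 (payoff 9).
The only mutual best response is (R2, C1); neither player gains by switching there.

(R2, C1)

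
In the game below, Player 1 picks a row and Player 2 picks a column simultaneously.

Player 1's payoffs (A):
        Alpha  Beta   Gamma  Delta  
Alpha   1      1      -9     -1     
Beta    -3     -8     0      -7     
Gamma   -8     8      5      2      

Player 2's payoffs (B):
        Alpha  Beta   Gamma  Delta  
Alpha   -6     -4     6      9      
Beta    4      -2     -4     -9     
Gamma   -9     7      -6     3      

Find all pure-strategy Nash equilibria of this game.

(Gamma, Beta)

Check mutual best responses: a cell is a NE iff neither player can gain by unilaterally deviating.
Player 1's best responses — vs Alpha: Alpha (payoff 1); vs Beta: Gamma (payoff 8); vs Gamma: Gamma (payoff 5); vs Delta: Gamma (payoff 2).
Player 2's best responses — vs Alpha: Delta (payoff 9); vs Beta: Alpha (payoff 4); vs Gamma: Beta (payoff 7).
The only mutual best response is (Gamma, Beta); neither player gains by switching there.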